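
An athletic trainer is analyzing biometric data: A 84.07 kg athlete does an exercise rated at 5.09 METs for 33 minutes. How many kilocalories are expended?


kcal = MET * mass * time_hr
Convert time: 33 min = 0.55 hr
kcal = 5.09 * 84.07 * 0.55
kcal = 235.354 kcal

235.354 kcal


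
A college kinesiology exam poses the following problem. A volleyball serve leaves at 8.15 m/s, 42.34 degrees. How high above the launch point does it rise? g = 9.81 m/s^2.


H = (v*sin(theta))^2 / (2*g)
vy = v*sin(theta) = 8.15 * sin(42.34 deg) = 5.4893 m/s
H = vy^2 / (2*g) = 30.132 / (2*9.81)
H = 30.132 / 19.62 = 1.5358 m

1.5358 m


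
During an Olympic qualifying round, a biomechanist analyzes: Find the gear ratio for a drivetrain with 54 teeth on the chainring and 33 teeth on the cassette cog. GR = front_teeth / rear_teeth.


GR = front_teeth / rear_teeth
GR = 54 / 33
GR = 1.6364

1.6364


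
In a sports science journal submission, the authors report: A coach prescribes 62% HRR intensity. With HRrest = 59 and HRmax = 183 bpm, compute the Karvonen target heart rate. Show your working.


Target = HRrest + pct*(HRmax - HRrest)
Heart rate reserve = HRmax - HRrest = 183 - 59 = 124 bpm
Fraction = 62% = 0.62
Target = 59 + 0.62 * 124
Target = 59 + 76.88 = 135.88 bpm

135.88 bpm


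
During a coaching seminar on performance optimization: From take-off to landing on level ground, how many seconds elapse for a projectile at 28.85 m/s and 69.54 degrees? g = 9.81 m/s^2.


T = 2*v*sin(theta)/g
sin(theta) = sin(69.54 deg) = 0.9369
T = 2*28.85*0.9369 / 9.81
T = 54.0601 / 9.81 = 5.5107 s

5.5107 s


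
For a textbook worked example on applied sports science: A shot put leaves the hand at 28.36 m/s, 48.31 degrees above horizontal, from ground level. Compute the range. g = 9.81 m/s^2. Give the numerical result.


R = v^2 * sin(2*theta) / g
Convert angle to radians: theta = 48.31 deg = 0.8432 rad
sin(2*theta) = sin(1.6863) = 0.9933
R = 28.36^2 * 0.9933 / 9.81
R = 804.2896 * 0.9933 / 9.81 = 81.4401 m

81.4401 m


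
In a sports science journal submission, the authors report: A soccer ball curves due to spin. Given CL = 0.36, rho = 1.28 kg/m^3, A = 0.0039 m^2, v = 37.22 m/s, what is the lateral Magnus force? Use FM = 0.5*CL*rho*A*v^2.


FM = 0.5 * CL * rho * A * v^2
FM = 0.5 * 0.36 * 1.28 * 0.0039 * 37.22^2
v^2 = 1385.3284
FM = 0.5 * 0.36 * 1.28 * 0.0039 * 1385.3284 = 1.2448 N

1.2448 N


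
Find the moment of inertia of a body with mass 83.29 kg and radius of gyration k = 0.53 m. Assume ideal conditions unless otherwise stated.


I = m * k^2
I = 83.29 * 0.53^2
I = 83.29 * 0.2809 = 23.3962 kg*m^2

23.3962 kg*m^2


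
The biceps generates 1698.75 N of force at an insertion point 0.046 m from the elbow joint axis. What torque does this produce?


tau = F * d
tau = 1698.75 * 0.046
tau = 78.1425 N*m

78.1425 N*m


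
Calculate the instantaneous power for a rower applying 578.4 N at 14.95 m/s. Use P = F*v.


P = F * v
P = 578.4 * 14.95
P = 8647.08 W

8647.08 W


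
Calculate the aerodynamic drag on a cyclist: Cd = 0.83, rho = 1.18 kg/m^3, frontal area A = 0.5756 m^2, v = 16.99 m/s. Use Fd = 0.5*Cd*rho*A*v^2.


Fd = 0.5 * Cd * rho * A * v^2
Fd = 0.5 * 0.83 * 1.18 * 0.5756 * 16.99^2
v^2 = 288.6601
Fd = 0.5 * 0.83 * 1.18 * 0.5756 * 288.6601 = 81.365 N

81.365 N


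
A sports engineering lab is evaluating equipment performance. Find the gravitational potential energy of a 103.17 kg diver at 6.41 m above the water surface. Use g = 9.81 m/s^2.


PE = m * g * h
PE = 103.17 * 9.81 * 6.41
PE = 1012.0977 * 6.41 = 6487.5463 J

6487.5463 J


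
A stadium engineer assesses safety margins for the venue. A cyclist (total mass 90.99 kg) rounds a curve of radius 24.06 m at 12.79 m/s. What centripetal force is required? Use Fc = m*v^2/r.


Fc = m * v^2 / r
v^2 = 12.79^2 = 163.5841
Fc = 90.99 * 163.5841 / 24.06
Fc = 14884.5173 / 24.06 = 618.6416 N

618.6416 N


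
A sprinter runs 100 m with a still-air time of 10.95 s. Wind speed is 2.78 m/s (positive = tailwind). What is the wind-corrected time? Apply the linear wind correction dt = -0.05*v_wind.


dt = -0.05 * v_wind = -0.05 * 2.78 = -0.139 s
t_corrected = t_still + dt = 10.95 + (-0.139)
t_corrected = 10.811 s

10.811 s


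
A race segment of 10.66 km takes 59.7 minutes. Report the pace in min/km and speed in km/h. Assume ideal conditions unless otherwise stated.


Pace = time / distance = 59.7 min / 10.66 km = 5.6004 min/km
Speed = distance / time_in_hours = 10.66 / 0.995 hr
Speed = 10.7136 km/h

5.6004 min/km, 10.7136 km/h


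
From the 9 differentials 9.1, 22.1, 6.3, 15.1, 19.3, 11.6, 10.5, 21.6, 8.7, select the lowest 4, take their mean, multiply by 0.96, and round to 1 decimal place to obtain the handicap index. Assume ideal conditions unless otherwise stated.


All differentials: 9.1, 22.1, 6.3, 15.1, 19.3, 11.6, 10.5, 21.6, 8.7
Sorted: 6.3, 8.7, 9.1, 10.5, 11.6, 15.1, 19.3, 21.6, 22.1
Best 4: 6.3, 8.7, 9.1, 10.5
Average of best = 34.6 / 4 = 8.65
Raw index = 8.65 * 0.96 = 8.304
Handicap index = round(8.304, 1) = 8.3

8.3


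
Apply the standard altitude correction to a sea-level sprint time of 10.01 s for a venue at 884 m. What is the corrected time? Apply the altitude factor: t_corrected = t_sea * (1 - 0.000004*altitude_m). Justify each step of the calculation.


Correction factor = 1 - 0.000004 * 884 = 0.996464
t_corrected = t_sea * factor = 10.01 * 0.996464
t_corrected = 9.9746 s

9.9746 s


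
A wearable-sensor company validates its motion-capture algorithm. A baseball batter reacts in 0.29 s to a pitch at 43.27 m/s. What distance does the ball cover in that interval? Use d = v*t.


d = v * t
d = 43.27 * 0.29
d = 12.5483 m

12.5483 m


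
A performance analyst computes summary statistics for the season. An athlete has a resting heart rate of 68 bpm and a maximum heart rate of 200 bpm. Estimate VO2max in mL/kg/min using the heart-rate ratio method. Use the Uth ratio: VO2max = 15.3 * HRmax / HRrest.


VO2max = 15.3 * HRmax / HRrest
VO2max = 15.3 * 200 / 68
VO2max = 3060 / 68 = 45 mL/kg/min

45 mL/kg/min


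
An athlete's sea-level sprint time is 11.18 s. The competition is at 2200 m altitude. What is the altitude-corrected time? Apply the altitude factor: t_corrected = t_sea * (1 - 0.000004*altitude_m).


Correction factor = 1 - 0.000004 * 2200 = 0.9912
t_corrected = t_sea * factor = 11.18 * 0.9912
t_corrected = 11.0816 s

11.0816 s


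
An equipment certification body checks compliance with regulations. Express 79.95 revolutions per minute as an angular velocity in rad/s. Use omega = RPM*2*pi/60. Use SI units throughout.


omega = RPM * 2 * pi / 60
omega = 79.95 * 2 * 3.14159 / 60
omega = 502.3407 / 60 = 8.3723 rad/s

8.3723 rad/s


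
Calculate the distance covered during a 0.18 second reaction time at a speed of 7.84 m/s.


d = v * t
d = 7.84 * 0.18
d = 1.4112 m

1.4112 m


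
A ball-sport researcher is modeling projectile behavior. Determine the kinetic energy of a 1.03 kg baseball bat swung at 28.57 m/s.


KE = 0.5 * m * v^2
KE = 0.5 * 1.03 * 28.57^2
KE = 0.5 * 1.03 * 816.2449 = 420.3661 J

420.3661 J


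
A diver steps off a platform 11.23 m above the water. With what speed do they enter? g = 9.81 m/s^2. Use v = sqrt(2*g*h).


v = sqrt(2 * g * h)
v = sqrt(2 * 9.81 * 11.23)
v = sqrt(220.3326) = 14.8436 m/s

14.8436 m/s


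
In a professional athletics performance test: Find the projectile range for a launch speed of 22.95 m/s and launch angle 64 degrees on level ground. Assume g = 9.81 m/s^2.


R = v^2 * sin(2*theta) / g
Convert angle to radians: theta = 64 deg = 1.117 rad
sin(2*theta) = sin(2.234) = 0.788
R = 22.95^2 * 0.788 / 9.81
R = 526.7025 * 0.788 / 9.81 = 42.3086 m

42.3086 m


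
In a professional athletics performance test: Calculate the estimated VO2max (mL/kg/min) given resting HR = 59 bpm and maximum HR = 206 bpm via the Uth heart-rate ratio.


VO2max = 15.3 * HRmax / HRrest
VO2max = 15.3 * 206 / 59
VO2max = 3151.8 / 59 = 53.4203 mL/kg/min

53.4203 mL/kg/min


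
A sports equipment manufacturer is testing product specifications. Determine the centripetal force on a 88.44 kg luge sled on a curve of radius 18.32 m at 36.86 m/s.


Fc = m * v^2 / r
v^2 = 36.86^2 = 1358.6596
Fc = 88.44 * 1358.6596 / 18.32
Fc = 120159.855 / 18.32 = 6558.9441 N

6558.9441 N


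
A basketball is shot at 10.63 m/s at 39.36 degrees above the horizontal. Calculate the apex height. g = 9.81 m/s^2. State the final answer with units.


H = (v*sin(theta))^2 / (2*g)
vy = v*sin(theta) = 10.63 * sin(39.36 deg) = 6.7414 m/s
H = vy^2 / (2*g) = 45.4471 / (2*9.81)
H = 45.4471 / 19.62 = 2.3164 m

2.3164 m


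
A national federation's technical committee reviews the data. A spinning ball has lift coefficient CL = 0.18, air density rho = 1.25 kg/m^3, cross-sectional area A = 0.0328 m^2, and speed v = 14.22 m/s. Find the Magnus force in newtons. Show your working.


FM = 0.5 * CL * rho * A * v^2
FM = 0.5 * 0.18 * 1.25 * 0.0328 * 14.22^2
v^2 = 202.2084
FM = 0.5 * 0.18 * 1.25 * 0.0328 * 202.2084 = 0.7461 N

0.7461 N


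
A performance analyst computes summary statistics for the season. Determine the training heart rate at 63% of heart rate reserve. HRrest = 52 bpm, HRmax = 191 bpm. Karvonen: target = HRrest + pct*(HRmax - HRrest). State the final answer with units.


Target = HRrest + pct*(HRmax - HRrest)
Heart rate reserve = HRmax - HRrest = 191 - 52 = 139 bpm
Fraction = 63% = 0.63
Target = 52 + 0.63 * 139
Target = 52 + 87.57 = 139.57 bpm

139.57 bpm


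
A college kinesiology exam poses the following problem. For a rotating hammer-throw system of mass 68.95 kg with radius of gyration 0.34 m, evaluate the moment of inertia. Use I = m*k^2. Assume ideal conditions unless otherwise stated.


I = m * k^2
I = 68.95 * 0.34^2
I = 68.95 * 0.1156 = 7.9706 kg*m^2

7.9706 kg*m^2


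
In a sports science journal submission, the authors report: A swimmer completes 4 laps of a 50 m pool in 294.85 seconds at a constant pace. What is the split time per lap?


Split time = total_time / n_laps = 294.85 / 4
Split time = 73.7125 s per lap

73.7125 s


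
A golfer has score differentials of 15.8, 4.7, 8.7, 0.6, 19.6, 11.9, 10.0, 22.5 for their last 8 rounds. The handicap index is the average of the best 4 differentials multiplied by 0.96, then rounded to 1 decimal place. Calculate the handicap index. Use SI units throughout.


All differentials: 15.8, 4.7, 8.7, 0.6, 19.6, 11.9, 10.0, 22.5
Sorted: 0.6, 4.7, 8.7, 10.0, 11.9, 15.8, 19.6, 22.5
Best 4: 0.6, 4.7, 8.7, 10.0
Average of best = 24 / 4 = 6
Raw index = 6 * 0.96 = 5.76
Handicap index = round(5.76, 1) = 5.8

5.8


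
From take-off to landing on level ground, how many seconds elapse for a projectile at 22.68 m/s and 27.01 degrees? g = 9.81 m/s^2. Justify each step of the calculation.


T = 2*v*sin(theta)/g
sin(theta) = sin(27.01 deg) = 0.4541
T = 2*22.68*0.4541 / 9.81
T = 20.6001 / 9.81 = 2.0999 s

2.0999 s


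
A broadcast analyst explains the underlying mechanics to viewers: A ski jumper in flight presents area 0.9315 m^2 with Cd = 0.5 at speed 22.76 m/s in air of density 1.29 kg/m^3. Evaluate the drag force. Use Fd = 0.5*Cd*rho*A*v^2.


Fd = 0.5 * Cd * rho * A * v^2
Fd = 0.5 * 0.5 * 1.29 * 0.9315 * 22.76^2
v^2 = 518.0176
Fd = 0.5 * 0.5 * 1.29 * 0.9315 * 518.0176 = 155.617 N

155.617 N


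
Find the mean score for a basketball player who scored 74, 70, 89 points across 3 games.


Average = sum / n
Sum = 233
Average = 233 / 3 = 77.6667

77.6667


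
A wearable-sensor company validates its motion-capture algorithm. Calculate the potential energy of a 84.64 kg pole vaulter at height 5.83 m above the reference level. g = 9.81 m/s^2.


PE = m * g * h
PE = 84.64 * 9.81 * 5.83
PE = 830.3184 * 5.83 = 4840.7563 J

4840.7563 J


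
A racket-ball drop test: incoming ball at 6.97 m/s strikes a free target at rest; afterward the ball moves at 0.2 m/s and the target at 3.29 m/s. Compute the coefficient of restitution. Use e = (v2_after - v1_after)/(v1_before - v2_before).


e = (v2_after - v1_after) / (v1_before - v2_before)
Numerator = 3.29 - 0.2 = 3.09
Denominator = 6.97 - 0 = 6.97
e = 3.09 / 6.97 = 0.4433

0.4433


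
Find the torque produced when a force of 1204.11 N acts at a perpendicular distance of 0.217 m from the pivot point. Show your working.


tau = F * d
tau = 1204.11 * 0.217
tau = 261.2919 N*m

261.2919 N*m


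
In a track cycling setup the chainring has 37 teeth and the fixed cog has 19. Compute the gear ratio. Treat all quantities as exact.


GR = front_teeth / rear_teeth
GR = 37 / 19
GR = 1.9474

1.9474


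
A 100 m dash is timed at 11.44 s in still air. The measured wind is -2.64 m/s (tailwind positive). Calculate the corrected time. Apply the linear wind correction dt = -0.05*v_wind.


dt = -0.05 * v_wind = -0.05 * -2.64 = 0.132 s
t_corrected = t_still + dt = 11.44 + (0.132)
t_corrected = 11.572 s

11.572 s


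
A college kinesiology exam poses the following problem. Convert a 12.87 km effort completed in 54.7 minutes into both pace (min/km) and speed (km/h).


Pace = time / distance = 54.7 min / 12.87 km = 4.2502 min/km
Speed = distance / time_in_hours = 12.87 / 0.9117 hr
Speed = 14.117 km/h

4.2502 min/km, 14.117 km/h


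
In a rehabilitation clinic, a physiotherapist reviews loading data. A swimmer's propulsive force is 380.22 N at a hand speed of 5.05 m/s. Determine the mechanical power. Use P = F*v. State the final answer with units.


P = F * v
P = 380.22 * 5.05
P = 1920.111 W

1920.111 W


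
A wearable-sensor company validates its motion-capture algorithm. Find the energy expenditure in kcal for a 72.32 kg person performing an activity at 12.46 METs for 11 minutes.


kcal = MET * mass * time_hr
Convert time: 11 min = 0.1833 hr
kcal = 12.46 * 72.32 * 0.1833
kcal = 165.203 kcal

165.203 kcal


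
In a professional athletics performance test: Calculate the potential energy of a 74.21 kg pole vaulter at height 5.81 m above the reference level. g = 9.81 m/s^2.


PE = m * g * h
PE = 74.21 * 9.81 * 5.81
PE = 728.0001 * 5.81 = 4229.6806 J

4229.6806 J


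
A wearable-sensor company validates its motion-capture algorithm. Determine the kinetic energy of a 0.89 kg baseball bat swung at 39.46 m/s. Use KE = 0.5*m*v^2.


KE = 0.5 * m * v^2
KE = 0.5 * 0.89 * 39.46^2
KE = 0.5 * 0.89 * 1557.0916 = 692.9058 J

692.9058 J


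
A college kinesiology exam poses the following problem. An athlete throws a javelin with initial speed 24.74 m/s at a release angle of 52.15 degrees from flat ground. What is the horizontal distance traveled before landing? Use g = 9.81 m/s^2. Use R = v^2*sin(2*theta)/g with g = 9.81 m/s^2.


R = v^2 * sin(2*theta) / g
Convert angle to radians: theta = 52.15 deg = 0.9102 rad
sin(2*theta) = sin(1.8204) = 0.969
R = 24.74^2 * 0.969 / 9.81
R = 612.0676 * 0.969 / 9.81 = 60.459 m

60.459 m


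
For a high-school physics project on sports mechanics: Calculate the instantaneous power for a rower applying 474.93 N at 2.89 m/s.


P = F * v
P = 474.93 * 2.89
P = 1372.5477 W

1372.5477 W


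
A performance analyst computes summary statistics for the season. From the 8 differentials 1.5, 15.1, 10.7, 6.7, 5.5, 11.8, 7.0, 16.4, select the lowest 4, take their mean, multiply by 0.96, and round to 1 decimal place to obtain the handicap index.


All differentials: 1.5, 15.1, 10.7, 6.7, 5.5, 11.8, 7.0, 16.4
Sorted: 1.5, 5.5, 6.7, 7.0, 10.7, 11.8, 15.1, 16.4
Best 4: 1.5, 5.5, 6.7, 7.0
Average of best = 20.7 / 4 = 5.175
Raw index = 5.175 * 0.96 = 4.968
Handicap index = round(4.968, 1) = 5.0

5.0


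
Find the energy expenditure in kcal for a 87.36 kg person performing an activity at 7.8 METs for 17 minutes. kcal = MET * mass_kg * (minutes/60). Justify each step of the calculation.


kcal = MET * mass * time_hr
Convert time: 17 min = 0.2833 hr
kcal = 7.8 * 87.36 * 0.2833
kcal = 193.0656 kcal

193.0656 kcal


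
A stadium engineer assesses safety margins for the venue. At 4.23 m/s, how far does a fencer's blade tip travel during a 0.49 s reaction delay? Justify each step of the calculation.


d = v * t
d = 4.23 * 0.49
d = 2.0727 m

2.0727 m


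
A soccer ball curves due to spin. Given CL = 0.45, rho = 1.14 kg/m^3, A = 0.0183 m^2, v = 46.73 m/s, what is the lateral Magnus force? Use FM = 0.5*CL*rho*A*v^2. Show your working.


FM = 0.5 * CL * rho * A * v^2
FM = 0.5 * 0.45 * 1.14 * 0.0183 * 46.73^2
v^2 = 2183.6929
FM = 0.5 * 0.45 * 1.14 * 0.0183 * 2183.6929 = 10.2501 N

10.2501 N


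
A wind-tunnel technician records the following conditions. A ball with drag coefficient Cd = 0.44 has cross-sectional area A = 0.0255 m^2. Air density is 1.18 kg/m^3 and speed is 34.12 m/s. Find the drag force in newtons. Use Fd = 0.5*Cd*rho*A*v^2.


Fd = 0.5 * Cd * rho * A * v^2
Fd = 0.5 * 0.44 * 1.18 * 0.0255 * 34.12^2
v^2 = 1164.1744
Fd = 0.5 * 0.44 * 1.18 * 0.0255 * 1164.1744 = 7.7066 N

7.7066 N


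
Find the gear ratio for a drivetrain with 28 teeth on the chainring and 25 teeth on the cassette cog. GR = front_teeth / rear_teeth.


GR = front_teeth / rear_teeth
GR = 28 / 25
GR = 1.12

1.12


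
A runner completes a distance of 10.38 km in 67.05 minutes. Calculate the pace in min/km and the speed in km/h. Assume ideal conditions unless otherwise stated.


Pace = time / distance = 67.05 min / 10.38 km = 6.4595 min/km
Speed = distance / time_in_hours = 10.38 / 1.1175 hr
Speed = 9.2886 km/h

6.4595 min/km, 9.2886 km/h


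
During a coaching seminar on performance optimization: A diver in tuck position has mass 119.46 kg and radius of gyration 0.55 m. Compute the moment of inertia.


I = m * k^2
I = 119.46 * 0.55^2
I = 119.46 * 0.3025 = 36.1367 kg*m^2

36.1367 kg*m^2


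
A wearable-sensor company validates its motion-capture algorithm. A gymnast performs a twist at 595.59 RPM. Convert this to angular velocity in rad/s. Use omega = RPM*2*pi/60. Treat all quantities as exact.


omega = RPM * 2 * pi / 60
omega = 595.59 * 2 * 3.14159 / 60
omega = 3742.2023 / 60 = 62.37 rad/s

62.37 rad/s


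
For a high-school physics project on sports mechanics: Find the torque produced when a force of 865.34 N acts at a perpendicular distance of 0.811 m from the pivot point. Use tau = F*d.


tau = F * d
tau = 865.34 * 0.811
tau = 701.7907 N*m

701.7907 N*m


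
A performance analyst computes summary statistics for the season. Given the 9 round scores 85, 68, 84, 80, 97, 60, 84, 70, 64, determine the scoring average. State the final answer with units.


Average = sum / n
Sum = 692
Average = 692 / 9 = 76.8889

76.8889


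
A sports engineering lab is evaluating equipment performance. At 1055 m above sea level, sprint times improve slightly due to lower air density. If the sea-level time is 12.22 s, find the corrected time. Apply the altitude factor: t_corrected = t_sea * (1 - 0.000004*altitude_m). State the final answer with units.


Correction factor = 1 - 0.000004 * 1055 = 0.99578
t_corrected = t_sea * factor = 12.22 * 0.99578
t_corrected = 12.1684 s

12.1684 s


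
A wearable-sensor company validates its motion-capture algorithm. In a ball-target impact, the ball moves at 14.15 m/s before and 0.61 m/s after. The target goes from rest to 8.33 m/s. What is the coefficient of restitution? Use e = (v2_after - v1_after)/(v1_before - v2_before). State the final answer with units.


e = (v2_after - v1_after) / (v1_before - v2_before)
Numerator = 8.33 - 0.61 = 7.72
Denominator = 14.15 - 0 = 14.15
e = 7.72 / 14.15 = 0.5456

0.5456


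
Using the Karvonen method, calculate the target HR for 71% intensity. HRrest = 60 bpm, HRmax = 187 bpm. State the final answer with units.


Target = HRrest + pct*(HRmax - HRrest)
Heart rate reserve = HRmax - HRrest = 187 - 60 = 127 bpm
Fraction = 71% = 0.71
Target = 60 + 0.71 * 127
Target = 60 + 90.17 = 150.17 bpm

150.17 bpm


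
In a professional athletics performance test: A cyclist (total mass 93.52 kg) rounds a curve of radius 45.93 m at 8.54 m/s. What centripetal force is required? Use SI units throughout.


Fc = m * v^2 / r
v^2 = 8.54^2 = 72.9316
Fc = 93.52 * 72.9316 / 45.93
Fc = 6820.5632 / 45.93 = 148.4991 N

148.4991 N


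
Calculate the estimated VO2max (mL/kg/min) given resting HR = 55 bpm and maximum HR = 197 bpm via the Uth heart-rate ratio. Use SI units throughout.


VO2max = 15.3 * HRmax / HRrest
VO2max = 15.3 * 197 / 55
VO2max = 3014.1 / 55 = 54.8018 mL/kg/min

54.8018 mL/kg/min


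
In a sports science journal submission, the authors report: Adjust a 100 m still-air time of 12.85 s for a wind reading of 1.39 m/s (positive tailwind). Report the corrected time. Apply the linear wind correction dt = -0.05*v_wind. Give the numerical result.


dt = -0.05 * v_wind = -0.05 * 1.39 = -0.0695 s
t_corrected = t_still + dt = 12.85 + (-0.0695)
t_corrected = 12.7805 s

12.7805 s


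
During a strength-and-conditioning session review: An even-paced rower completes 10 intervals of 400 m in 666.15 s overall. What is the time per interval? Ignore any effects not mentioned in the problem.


Split time = total_time / n_laps = 666.15 / 10
Split time = 66.615 s per lap

66.615 s


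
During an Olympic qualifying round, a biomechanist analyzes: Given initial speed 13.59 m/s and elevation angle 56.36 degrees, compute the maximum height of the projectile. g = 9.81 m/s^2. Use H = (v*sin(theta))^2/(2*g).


H = (v*sin(theta))^2 / (2*g)
vy = v*sin(theta) = 13.59 * sin(56.36 deg) = 11.3141 m/s
H = vy^2 / (2*g) = 128.0099 / (2*9.81)
H = 128.0099 / 19.62 = 6.5245 m

6.5245 m


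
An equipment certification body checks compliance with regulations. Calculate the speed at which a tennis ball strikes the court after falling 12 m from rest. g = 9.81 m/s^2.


v = sqrt(2 * g * h)
v = sqrt(2 * 9.81 * 12)
v = sqrt(235.44) = 15.3441 m/s

15.3441 m/s


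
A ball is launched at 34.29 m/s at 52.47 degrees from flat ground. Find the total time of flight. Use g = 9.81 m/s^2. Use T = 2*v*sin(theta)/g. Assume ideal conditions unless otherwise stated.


T = 2*v*sin(theta)/g
sin(theta) = sin(52.47 deg) = 0.793
T = 2*34.29*0.793 / 9.81
T = 54.3863 / 9.81 = 5.544 s

5.544 s


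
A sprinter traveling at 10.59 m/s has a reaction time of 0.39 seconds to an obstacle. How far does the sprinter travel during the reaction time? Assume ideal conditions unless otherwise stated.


d = v * t
d = 10.59 * 0.39
d = 4.1301 m

4.1301 m


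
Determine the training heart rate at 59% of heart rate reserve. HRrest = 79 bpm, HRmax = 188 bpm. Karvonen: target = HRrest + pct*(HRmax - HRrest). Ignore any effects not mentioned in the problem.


Target = HRrest + pct*(HRmax - HRrest)
Heart rate reserve = HRmax - HRrest = 188 - 79 = 109 bpm
Fraction = 59% = 0.59
Target = 79 + 0.59 * 109
Target = 79 + 64.31 = 143.31 bpm

143.31 bpm


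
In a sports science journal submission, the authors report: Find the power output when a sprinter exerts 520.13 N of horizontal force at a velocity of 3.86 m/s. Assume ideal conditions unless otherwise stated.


P = F * v
P = 520.13 * 3.86
P = 2007.7018 W

2007.7018 W


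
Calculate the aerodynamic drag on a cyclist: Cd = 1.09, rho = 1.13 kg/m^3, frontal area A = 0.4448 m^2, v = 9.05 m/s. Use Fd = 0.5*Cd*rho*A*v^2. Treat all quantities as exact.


Fd = 0.5 * Cd * rho * A * v^2
Fd = 0.5 * 1.09 * 1.13 * 0.4448 * 9.05^2
v^2 = 81.9025
Fd = 0.5 * 1.09 * 1.13 * 0.4448 * 81.9025 = 22.4356 N

22.4356 N


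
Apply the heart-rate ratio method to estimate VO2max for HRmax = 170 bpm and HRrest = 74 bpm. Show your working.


VO2max = 15.3 * HRmax / HRrest
VO2max = 15.3 * 170 / 74
VO2max = 2601 / 74 = 35.1486 mL/kg/min

35.1486 mL/kg/min


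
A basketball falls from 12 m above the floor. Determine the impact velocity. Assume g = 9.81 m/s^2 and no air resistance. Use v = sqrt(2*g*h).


v = sqrt(2 * g * h)
v = sqrt(2 * 9.81 * 12)
v = sqrt(235.44) = 15.3441 m/s

15.3441 m/s


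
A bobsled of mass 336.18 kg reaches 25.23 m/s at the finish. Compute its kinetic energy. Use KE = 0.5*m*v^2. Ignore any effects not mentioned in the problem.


KE = 0.5 * m * v^2
KE = 0.5 * 336.18 * 25.23^2
KE = 0.5 * 336.18 * 636.5529 = 106998.177 J

106998.177 J


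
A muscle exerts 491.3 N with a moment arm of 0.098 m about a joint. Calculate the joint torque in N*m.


tau = F * d
tau = 491.3 * 0.098
tau = 48.1474 N*m

48.1474 N*m


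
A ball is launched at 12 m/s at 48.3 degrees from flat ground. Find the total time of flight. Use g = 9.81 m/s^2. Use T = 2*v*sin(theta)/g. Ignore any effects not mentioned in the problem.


T = 2*v*sin(theta)/g
sin(theta) = sin(48.3 deg) = 0.7466
T = 2*12*0.7466 / 9.81
T = 17.9193 / 9.81 = 1.8266 s

1.8266 s


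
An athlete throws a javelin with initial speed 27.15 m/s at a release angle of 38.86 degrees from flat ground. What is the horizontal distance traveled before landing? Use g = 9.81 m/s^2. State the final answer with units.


R = v^2 * sin(2*theta) / g
Convert angle to radians: theta = 38.86 deg = 0.6782 rad
sin(2*theta) = sin(1.3565) = 0.9771
R = 27.15^2 * 0.9771 / 9.81
R = 737.1225 * 0.9771 / 9.81 = 73.4207 m

73.4207 m


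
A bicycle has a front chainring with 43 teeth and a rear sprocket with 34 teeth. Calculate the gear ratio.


GR = front_teeth / rear_teeth
GR = 43 / 34
GR = 1.2647

1.2647


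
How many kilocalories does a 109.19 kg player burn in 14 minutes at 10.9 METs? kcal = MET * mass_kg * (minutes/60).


kcal = MET * mass * time_hr
Convert time: 14 min = 0.2333 hr
kcal = 10.9 * 109.19 * 0.2333
kcal = 277.7066 kcal

277.7066 kcal


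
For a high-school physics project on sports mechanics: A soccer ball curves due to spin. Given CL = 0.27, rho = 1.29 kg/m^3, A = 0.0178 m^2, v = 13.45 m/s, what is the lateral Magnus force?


FM = 0.5 * CL * rho * A * v^2
FM = 0.5 * 0.27 * 1.29 * 0.0178 * 13.45^2
v^2 = 180.9025
FM = 0.5 * 0.27 * 1.29 * 0.0178 * 180.9025 = 0.5608 N

0.5608 N


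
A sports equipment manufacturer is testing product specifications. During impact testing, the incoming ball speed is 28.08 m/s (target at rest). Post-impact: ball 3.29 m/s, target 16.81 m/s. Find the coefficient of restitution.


e = (v2_after - v1_after) / (v1_before - v2_before)
Numerator = 16.81 - 3.29 = 13.52
Denominator = 28.08 - 0 = 28.08
e = 13.52 / 28.08 = 0.4815

0.4815


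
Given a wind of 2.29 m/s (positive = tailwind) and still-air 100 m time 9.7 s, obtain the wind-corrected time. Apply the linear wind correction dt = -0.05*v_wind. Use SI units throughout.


dt = -0.05 * v_wind = -0.05 * 2.29 = -0.1145 s
t_corrected = t_still + dt = 9.7 + (-0.1145)
t_corrected = 9.5855 s

9.5855 s


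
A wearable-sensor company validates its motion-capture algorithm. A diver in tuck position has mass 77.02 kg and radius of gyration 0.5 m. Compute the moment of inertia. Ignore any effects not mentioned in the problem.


I = m * k^2
I = 77.02 * 0.5^2
I = 77.02 * 0.25 = 19.255 kg*m^2

19.255 kg*m^2


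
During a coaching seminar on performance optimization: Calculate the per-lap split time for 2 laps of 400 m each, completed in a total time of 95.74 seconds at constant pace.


Split time = total_time / n_laps = 95.74 / 2
Split time = 47.87 s per lap

47.87 s


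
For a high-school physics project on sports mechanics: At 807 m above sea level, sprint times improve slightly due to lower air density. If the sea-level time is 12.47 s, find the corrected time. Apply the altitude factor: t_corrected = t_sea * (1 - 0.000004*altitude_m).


Correction factor = 1 - 0.000004 * 807 = 0.996772
t_corrected = t_sea * factor = 12.47 * 0.996772
t_corrected = 12.4297 s

12.4297 s


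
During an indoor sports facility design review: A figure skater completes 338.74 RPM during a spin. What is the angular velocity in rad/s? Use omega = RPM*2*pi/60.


omega = RPM * 2 * pi / 60
omega = 338.74 * 2 * 3.14159 / 60
omega = 2128.3662 / 60 = 35.4728 rad/s

35.4728 rad/s


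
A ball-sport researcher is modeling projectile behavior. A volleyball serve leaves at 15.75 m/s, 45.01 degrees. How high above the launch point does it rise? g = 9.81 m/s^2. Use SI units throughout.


H = (v*sin(theta))^2 / (2*g)
vy = v*sin(theta) = 15.75 * sin(45.01 deg) = 11.1389 m/s
H = vy^2 / (2*g) = 124.0745 / (2*9.81)
H = 124.0745 / 19.62 = 6.3239 m

6.3239 m


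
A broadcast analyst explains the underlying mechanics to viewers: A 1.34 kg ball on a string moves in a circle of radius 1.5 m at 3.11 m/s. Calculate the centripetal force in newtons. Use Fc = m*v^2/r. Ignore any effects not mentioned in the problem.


Fc = m * v^2 / r
v^2 = 3.11^2 = 9.6721
Fc = 1.34 * 9.6721 / 1.5
Fc = 12.9606 / 1.5 = 8.6404 N

8.6404 N


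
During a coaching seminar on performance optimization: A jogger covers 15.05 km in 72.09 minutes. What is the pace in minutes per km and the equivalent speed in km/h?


Pace = time / distance = 72.09 min / 15.05 km = 4.79 min/km
Speed = distance / time_in_hours = 15.05 / 1.2015 hr
Speed = 12.526 km/h

4.79 min/km, 12.526 km/h


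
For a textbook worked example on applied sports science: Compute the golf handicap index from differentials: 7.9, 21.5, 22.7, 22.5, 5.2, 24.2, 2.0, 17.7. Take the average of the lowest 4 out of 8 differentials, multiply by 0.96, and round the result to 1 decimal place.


All differentials: 7.9, 21.5, 22.7, 22.5, 5.2, 24.2, 2.0, 17.7
Sorted: 2.0, 5.2, 7.9, 17.7, 21.5, 22.5, 22.7, 24.2
Best 4: 2.0, 5.2, 7.9, 17.7
Average of best = 32.8 / 4 = 8.2
Raw index = 8.2 * 0.96 = 7.872
Handicap index = round(7.872, 1) = 7.9

7.9


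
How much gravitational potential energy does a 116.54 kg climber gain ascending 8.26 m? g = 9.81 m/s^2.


PE = m * g * h
PE = 116.54 * 9.81 * 8.26
PE = 1143.2574 * 8.26 = 9443.3061 J

9443.3061 J


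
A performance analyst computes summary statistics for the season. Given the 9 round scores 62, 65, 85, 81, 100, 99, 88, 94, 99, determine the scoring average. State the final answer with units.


Average = sum / n
Sum = 773
Average = 773 / 9 = 85.8889

85.8889


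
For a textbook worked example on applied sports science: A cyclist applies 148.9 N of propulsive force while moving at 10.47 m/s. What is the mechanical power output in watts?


P = F * v
P = 148.9 * 10.47
P = 1558.983 W

1558.983 W


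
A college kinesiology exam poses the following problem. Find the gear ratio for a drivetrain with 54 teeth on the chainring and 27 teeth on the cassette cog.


GR = front_teeth / rear_teeth
GR = 54 / 27
GR = 2

2


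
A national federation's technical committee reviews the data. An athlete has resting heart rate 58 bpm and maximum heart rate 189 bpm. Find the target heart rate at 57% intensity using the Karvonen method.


Target = HRrest + pct*(HRmax - HRrest)
Heart rate reserve = HRmax - HRrest = 189 - 58 = 131 bpm
Fraction = 57% = 0.57
Target = 58 + 0.57 * 131
Target = 58 + 74.67 = 132.67 bpm

132.67 bpm


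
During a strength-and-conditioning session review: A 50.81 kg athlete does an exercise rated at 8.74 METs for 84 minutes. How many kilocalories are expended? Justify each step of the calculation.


kcal = MET * mass * time_hr
Convert time: 84 min = 1.4 hr
kcal = 8.74 * 50.81 * 1.4
kcal = 621.7112 kcal

621.7112 kcal


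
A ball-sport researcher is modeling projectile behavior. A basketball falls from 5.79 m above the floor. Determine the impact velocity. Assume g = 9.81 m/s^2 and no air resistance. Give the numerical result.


v = sqrt(2 * g * h)
v = sqrt(2 * 9.81 * 5.79)
v = sqrt(113.5998) = 10.6583 m/s

10.6583 m/s


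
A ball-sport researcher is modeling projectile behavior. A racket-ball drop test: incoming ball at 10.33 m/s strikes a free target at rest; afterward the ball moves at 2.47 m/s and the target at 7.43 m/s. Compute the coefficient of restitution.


e = (v2_after - v1_after) / (v1_before - v2_before)
Numerator = 7.43 - 2.47 = 4.96
Denominator = 10.33 - 0 = 10.33
e = 4.96 / 10.33 = 0.4802

0.4802


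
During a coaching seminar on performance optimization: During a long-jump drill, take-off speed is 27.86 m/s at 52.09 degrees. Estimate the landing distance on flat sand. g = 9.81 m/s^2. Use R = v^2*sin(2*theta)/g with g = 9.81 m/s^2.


R = v^2 * sin(2*theta) / g
Convert angle to radians: theta = 52.09 deg = 0.9091 rad
sin(2*theta) = sin(1.8183) = 0.9695
R = 27.86^2 * 0.9695 / 9.81
R = 776.1796 * 0.9695 / 9.81 = 76.7105 m

76.7105 m


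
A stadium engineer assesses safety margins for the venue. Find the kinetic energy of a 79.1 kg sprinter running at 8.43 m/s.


KE = 0.5 * m * v^2
KE = 0.5 * 79.1 * 8.43^2
KE = 0.5 * 79.1 * 71.0649 = 2810.6168 J

2810.6168 J


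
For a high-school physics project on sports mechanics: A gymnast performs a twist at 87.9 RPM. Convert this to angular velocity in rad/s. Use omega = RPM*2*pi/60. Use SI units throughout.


omega = RPM * 2 * pi / 60
omega = 87.9 * 2 * 3.14159 / 60
omega = 552.292 / 60 = 9.2049 rad/s

9.2049 rad/s


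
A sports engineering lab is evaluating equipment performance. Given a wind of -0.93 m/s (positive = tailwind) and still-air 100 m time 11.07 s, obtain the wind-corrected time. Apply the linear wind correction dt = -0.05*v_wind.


dt = -0.05 * v_wind = -0.05 * -0.93 = 0.0465 s
t_corrected = t_still + dt = 11.07 + (0.0465)
t_corrected = 11.1165 s

11.1165 s


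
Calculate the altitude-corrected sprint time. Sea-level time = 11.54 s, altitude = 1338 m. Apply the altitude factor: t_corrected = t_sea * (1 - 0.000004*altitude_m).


Correction factor = 1 - 0.000004 * 1338 = 0.994648
t_corrected = t_sea * factor = 11.54 * 0.994648
t_corrected = 11.4782 s

11.4782 s


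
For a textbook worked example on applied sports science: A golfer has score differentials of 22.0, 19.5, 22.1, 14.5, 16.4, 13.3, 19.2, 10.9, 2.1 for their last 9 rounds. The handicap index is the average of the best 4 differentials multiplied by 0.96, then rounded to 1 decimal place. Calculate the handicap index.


All differentials: 22.0, 19.5, 22.1, 14.5, 16.4, 13.3, 19.2, 10.9, 2.1
Sorted: 2.1, 10.9, 13.3, 14.5, 16.4, 19.2, 19.5, 22.0, 22.1
Best 4: 2.1, 10.9, 13.3, 14.5
Average of best = 40.8 / 4 = 10.2
Raw index = 10.2 * 0.96 = 9.792
Handicap index = round(9.792, 1) = 9.8

9.8


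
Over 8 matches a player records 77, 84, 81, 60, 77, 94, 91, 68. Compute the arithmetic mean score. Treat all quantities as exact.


Average = sum / n
Sum = 632
Average = 632 / 8 = 79

79


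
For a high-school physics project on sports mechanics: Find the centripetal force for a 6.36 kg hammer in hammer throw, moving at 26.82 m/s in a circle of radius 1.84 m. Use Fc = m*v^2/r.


Fc = m * v^2 / r
v^2 = 26.82^2 = 719.3124
Fc = 6.36 * 719.3124 / 1.84
Fc = 4574.8269 / 1.84 = 2486.3189 N

2486.3189 N


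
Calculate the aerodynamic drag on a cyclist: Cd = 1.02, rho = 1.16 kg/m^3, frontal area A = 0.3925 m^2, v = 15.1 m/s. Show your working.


Fd = 0.5 * Cd * rho * A * v^2
Fd = 0.5 * 1.02 * 1.16 * 0.3925 * 15.1^2
v^2 = 228.01
Fd = 0.5 * 1.02 * 1.16 * 0.3925 * 228.01 = 52.9446 N

52.9446 N


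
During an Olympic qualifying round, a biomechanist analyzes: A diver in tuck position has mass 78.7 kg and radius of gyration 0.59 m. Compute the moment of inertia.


I = m * k^2
I = 78.7 * 0.59^2
I = 78.7 * 0.3481 = 27.3955 kg*m^2

27.3955 kg*m^2


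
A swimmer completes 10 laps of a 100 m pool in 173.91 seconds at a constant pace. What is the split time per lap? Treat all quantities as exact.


Split time = total_time / n_laps = 173.91 / 10
Split time = 17.391 s per lap

17.391 s


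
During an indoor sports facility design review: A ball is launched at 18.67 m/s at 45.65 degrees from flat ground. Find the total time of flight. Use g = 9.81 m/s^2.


T = 2*v*sin(theta)/g
sin(theta) = sin(45.65 deg) = 0.7151
T = 2*18.67*0.7151 / 9.81
T = 26.7012 / 9.81 = 2.7218 s

2.7218 s


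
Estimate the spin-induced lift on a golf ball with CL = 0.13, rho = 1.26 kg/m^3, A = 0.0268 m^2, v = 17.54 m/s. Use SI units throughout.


FM = 0.5 * CL * rho * A * v^2
FM = 0.5 * 0.13 * 1.26 * 0.0268 * 17.54^2
v^2 = 307.6516
FM = 0.5 * 0.13 * 1.26 * 0.0268 * 307.6516 = 0.6753 N

0.6753 N


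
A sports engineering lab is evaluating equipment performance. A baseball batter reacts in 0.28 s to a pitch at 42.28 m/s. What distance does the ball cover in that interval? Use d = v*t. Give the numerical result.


d = v * t
d = 42.28 * 0.28
d = 11.8384 m

11.8384 m


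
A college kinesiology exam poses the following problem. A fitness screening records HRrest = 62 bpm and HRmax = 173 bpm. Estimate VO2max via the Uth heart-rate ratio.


VO2max = 15.3 * HRmax / HRrest
VO2max = 15.3 * 173 / 62
VO2max = 2646.9 / 62 = 42.6919 mL/kg/min

42.6919 mL/kg/min


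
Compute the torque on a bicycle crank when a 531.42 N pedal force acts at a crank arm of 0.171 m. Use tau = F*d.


tau = F * d
tau = 531.42 * 0.171
tau = 90.8728 N*m

90.8728 N*m


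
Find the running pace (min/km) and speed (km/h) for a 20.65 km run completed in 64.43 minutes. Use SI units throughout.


Pace = time / distance = 64.43 min / 20.65 km = 3.1201 min/km
Speed = distance / time_in_hours = 20.65 / 1.0738 hr
Speed = 19.2302 km/h

3.1201 min/km, 19.2302 km/h


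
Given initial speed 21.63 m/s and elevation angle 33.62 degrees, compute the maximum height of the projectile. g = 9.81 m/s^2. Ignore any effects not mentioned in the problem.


H = (v*sin(theta))^2 / (2*g)
vy = v*sin(theta) = 21.63 * sin(33.62 deg) = 11.9761 m/s
H = vy^2 / (2*g) = 143.4281 / (2*9.81)
H = 143.4281 / 19.62 = 7.3103 m

7.3103 m


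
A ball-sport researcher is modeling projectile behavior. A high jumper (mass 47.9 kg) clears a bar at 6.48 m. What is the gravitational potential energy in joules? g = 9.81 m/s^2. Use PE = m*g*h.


PE = m * g * h
PE = 47.9 * 9.81 * 6.48
PE = 469.899 * 6.48 = 3044.9455 J

3044.9455 J


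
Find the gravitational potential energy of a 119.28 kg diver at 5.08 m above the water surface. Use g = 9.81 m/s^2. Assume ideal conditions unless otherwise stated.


PE = m * g * h
PE = 119.28 * 9.81 * 5.08
PE = 1170.1368 * 5.08 = 5944.2949 J

5944.2949 J


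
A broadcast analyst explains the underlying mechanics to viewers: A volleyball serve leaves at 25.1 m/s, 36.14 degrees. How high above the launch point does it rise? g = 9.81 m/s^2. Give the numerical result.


H = (v*sin(theta))^2 / (2*g)
vy = v*sin(theta) = 25.1 * sin(36.14 deg) = 14.803 m/s
H = vy^2 / (2*g) = 219.1283 / (2*9.81)
H = 219.1283 / 19.62 = 11.1686 m

11.1686 m


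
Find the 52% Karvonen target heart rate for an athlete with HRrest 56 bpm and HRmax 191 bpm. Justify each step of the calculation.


Target = HRrest + pct*(HRmax - HRrest)
Heart rate reserve = HRmax - HRrest = 191 - 56 = 135 bpm
Fraction = 52% = 0.52
Target = 56 + 0.52 * 135
Target = 56 + 70.2 = 126.2 bpm

126.2 bpm


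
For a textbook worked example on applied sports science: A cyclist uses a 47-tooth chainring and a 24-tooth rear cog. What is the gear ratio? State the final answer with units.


GR = front_teeth / rear_teeth
GR = 47 / 24
GR = 1.9583

1.9583


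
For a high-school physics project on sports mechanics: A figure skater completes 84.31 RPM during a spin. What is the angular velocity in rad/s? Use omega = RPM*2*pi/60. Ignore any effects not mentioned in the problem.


omega = RPM * 2 * pi / 60
omega = 84.31 * 2 * 3.14159 / 60
omega = 529.7354 / 60 = 8.8289 rad/s

8.8289 rad/s


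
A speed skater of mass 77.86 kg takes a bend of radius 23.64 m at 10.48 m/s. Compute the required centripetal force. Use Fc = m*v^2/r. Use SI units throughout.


Fc = m * v^2 / r
v^2 = 10.48^2 = 109.8304
Fc = 77.86 * 109.8304 / 23.64
Fc = 8551.3949 / 23.64 = 361.7341 N

361.7341 N


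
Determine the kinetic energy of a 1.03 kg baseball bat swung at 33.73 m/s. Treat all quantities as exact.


KE = 0.5 * m * v^2
KE = 0.5 * 1.03 * 33.73^2
KE = 0.5 * 1.03 * 1137.7129 = 585.9221 J

585.9221 J


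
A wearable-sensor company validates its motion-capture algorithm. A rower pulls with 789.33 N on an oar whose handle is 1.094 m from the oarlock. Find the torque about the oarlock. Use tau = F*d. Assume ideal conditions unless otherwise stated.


tau = F * d
tau = 789.33 * 1.094
tau = 863.527 N*m

863.527 N*m
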